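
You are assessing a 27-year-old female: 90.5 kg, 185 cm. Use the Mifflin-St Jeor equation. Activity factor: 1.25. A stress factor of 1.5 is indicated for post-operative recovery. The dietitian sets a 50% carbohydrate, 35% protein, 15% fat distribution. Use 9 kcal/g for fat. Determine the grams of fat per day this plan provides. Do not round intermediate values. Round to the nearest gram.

55 g/day

Mifflin-St Jeor (female): BMR = 10(90.5) + 6.25(185) − 5(27) − 161 = 905 + 1156.25 − 135 − 161 = 1765.25 kcal/day.
TEE = 1765.25 × 1.25 = 2206.5625 kcal/day.
With stress factor 1.5: 2206.5625 × 1.5 = 3309.8438 kcal/day.
Fat energy = 15% × 3309.8438 = 496.4766 kcal.
Fat = 496.4766 ÷ 9 kcal/g = 55.1641 g.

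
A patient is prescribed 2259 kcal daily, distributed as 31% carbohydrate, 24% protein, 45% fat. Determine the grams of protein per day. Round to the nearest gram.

136 g/day

Protein energy = 24% × 2259 = 542.16 kcal.
At 4 kcal/g: 542.16 ÷ 4 = 135.54 g.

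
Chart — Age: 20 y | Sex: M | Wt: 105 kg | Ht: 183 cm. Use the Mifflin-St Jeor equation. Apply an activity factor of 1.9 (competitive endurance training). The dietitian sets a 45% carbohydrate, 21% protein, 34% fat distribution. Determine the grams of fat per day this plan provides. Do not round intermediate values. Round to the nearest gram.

Mifflin-St Jeor (male): BMR = 10(105) + 6.25(183) − 5(20) + 5 = 1050 + 1143.75 − 100 + 5 = 2098.75 kcal/day.
TEE = 2098.75 × 1.9 = 3987.625 kcal/day.
Fat energy = 34% × 3987.625 = 1355.7925 kcal.
Fat = 1355.7925 ÷ 9 kcal/g = 150.6436 g.

151 g/day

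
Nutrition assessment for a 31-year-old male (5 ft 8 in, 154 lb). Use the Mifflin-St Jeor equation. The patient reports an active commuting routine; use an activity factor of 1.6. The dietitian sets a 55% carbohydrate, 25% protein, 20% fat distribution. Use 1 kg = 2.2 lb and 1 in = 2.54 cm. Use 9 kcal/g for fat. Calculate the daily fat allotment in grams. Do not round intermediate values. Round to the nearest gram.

58 g/day

Convert to metric: weight = 154 ÷ 2.2 = 70 kg; height = (5×12 + 8) × 2.54 = 68 × 2.54 = 172.72 cm.
Mifflin-St Jeor (male): BMR = 10(70) + 6.25(172.72) − 5(31) + 5 = 700 + 1079.5 − 155 + 5 = 1629.5 kcal/day.
TEE = 1629.5 × 1.6 = 2607.2 kcal/day.
Fat energy = 20% × 2607.2 = 521.44 kcal.
Fat = 521.44 ÷ 9 kcal/g = 57.9378 g.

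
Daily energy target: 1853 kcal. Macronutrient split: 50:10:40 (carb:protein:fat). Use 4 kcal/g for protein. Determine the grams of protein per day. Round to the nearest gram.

Protein energy = 10% × 1853 = 185.3 kcal.
At 4 kcal/g: 185.3 ÷ 4 = 46.325 g.

46 g/day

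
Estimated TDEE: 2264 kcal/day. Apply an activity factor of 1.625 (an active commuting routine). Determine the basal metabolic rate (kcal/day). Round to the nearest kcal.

BMR = TEE ÷ activity factor = 2264 ÷ 1.625 = 1393.2308 kcal/day.

1393 kcal/day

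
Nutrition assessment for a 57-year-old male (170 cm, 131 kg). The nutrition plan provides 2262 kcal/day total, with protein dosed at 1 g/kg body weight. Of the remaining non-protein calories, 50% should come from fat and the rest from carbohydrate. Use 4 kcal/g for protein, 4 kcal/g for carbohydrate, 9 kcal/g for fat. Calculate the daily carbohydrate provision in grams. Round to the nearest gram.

Protein = 1 × 131 = 131 g → 131 × 4 = 524 kcal.
Non-protein calories = 2262 − 524 = 1738 kcal.
Fat: 50% × 1738 = 869 kcal; carbohydrate: 869 kcal.
Carbohydrate: 869 kcal ÷ 4 kcal/g = 217.25 g.

217 g/day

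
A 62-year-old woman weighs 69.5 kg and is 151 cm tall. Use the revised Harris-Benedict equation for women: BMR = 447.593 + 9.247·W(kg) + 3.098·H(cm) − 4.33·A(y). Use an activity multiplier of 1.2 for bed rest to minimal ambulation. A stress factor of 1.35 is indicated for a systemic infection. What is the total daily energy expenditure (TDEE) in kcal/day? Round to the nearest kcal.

Harris-Benedict: BMR = 447.593 + 9.247(69.5) + 3.098(151) − 4.33(62) = 1289.5975 kcal/day.
TEE = BMR × activity factor = 1289.5975 × 1.2 = 1547.517 kcal/day.
Apply stress factor: 1547.517 × 1.35 = 2089.148 kcal/day.

2089 kcal/day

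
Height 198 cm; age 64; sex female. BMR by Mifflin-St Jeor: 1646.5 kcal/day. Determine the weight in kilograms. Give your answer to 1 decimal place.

89.0 kg

1646.5 = 10·W + 6.25(198) − 5(64) − 161
10·W = 1646.5 − 756.5 = 890, so W = 89 kg.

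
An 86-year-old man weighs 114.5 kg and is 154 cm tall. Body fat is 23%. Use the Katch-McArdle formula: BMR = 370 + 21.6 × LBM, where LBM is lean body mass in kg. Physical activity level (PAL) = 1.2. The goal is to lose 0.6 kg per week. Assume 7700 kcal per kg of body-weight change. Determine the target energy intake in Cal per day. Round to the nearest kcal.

2069 Cal per day

LBM = 114.5 × (1 − 0.23) = 88.165 kg. Katch-McArdle: BMR = 370 + 21.6 × 88.165 = 2274.364 kcal/day.
TEE = 2274.364 × 1.2 = 2729.2368 kcal/day.
Required daily deficit = 0.6 × 7700 ÷ 7 = 660 kcal/day.
Target intake = 2729.2368 − 660 = 2069.2368 kcal/day.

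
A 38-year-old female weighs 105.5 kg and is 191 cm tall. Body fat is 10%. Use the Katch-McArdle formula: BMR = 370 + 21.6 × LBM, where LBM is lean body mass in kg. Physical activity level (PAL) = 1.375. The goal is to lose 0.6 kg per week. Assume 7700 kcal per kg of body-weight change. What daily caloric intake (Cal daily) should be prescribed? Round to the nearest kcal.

2669 Cal daily

LBM = 105.5 × (1 − 0.1) = 94.95 kg. Katch-McArdle: BMR = 370 + 21.6 × 94.95 = 2420.92 kcal/day.
TEE = 2420.92 × 1.375 = 3328.765 kcal/day.
Required daily deficit = 0.6 × 7700 ÷ 7 = 660 kcal/day.
Target intake = 3328.765 − 660 = 2668.765 kcal/day.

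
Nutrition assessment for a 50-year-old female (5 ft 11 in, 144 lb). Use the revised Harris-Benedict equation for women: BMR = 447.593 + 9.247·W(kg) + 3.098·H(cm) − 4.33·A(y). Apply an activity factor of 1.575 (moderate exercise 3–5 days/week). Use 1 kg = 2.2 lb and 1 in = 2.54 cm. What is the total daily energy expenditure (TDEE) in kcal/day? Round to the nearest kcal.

Convert to metric: weight = 144 ÷ 2.2 = 65.4545 kg; height = (5×12 + 11) × 2.54 = 71 × 2.54 = 180.34 cm.
Harris-Benedict: BMR = 447.593 + 9.247(65.4545) + 3.098(180.34) − 4.33(50) = 1395.0445 kcal/day.
TEE = BMR × activity factor = 1395.0445 × 1.575 = 2197.1951 kcal/day.

2197 kcal/day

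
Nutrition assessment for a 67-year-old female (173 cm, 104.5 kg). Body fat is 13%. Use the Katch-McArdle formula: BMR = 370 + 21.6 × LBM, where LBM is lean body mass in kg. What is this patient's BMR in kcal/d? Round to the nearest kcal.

2334 kcal/d

LBM = 104.5 × (1 − 0.13) = 90.915 kg. Katch-McArdle: BMR = 370 + 21.6 × 90.915 = 2333.764 kcal/day.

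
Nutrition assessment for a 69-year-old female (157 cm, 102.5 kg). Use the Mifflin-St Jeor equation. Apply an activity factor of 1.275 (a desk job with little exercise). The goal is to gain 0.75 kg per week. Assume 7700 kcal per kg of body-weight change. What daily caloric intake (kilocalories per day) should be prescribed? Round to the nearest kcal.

2738 kilocalories per day

Mifflin-St Jeor (female): BMR = 10(102.5) + 6.25(157) − 5(69) − 161 = 1025 + 981.25 − 345 − 161 = 1500.25 kcal/day.
TEE = 1500.25 × 1.275 = 1912.8188 kcal/day.
Required daily surplus = 0.75 × 7700 ÷ 7 = 825 kcal/day.
Target intake = 1912.8188 + 825 = 2737.8188 kcal/day.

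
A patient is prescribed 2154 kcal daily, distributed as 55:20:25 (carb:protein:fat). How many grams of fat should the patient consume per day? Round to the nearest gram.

60 g/day

Fat energy = 25% × 2154 = 538.5 kcal.
At 9 kcal/g: 538.5 ÷ 9 = 59.8333 g.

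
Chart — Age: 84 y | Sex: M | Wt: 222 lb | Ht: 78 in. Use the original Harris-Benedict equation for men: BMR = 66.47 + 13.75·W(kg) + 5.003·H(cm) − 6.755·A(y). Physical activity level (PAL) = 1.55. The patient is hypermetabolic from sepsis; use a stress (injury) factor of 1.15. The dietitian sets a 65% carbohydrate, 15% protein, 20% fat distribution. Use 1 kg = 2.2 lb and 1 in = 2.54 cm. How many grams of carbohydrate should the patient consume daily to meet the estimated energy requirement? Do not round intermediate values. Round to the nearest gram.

Convert to metric: weight = 222 ÷ 2.2 = 100.9091 kg; height = 78 × 2.54 = 198.12 cm.
Harris-Benedict: BMR = 66.47 + 13.75(100.9091) + 5.003(198.12) − 6.755(84) = 1877.7444 kcal/day.
TEE = 1877.7444 × 1.55 = 2910.5038 kcal/day.
With stress factor 1.15: 2910.5038 × 1.15 = 3347.0793 kcal/day.
Carbohydrate energy = 65% × 3347.0793 = 2175.6016 kcal.
Carbohydrate = 2175.6016 ÷ 4 kcal/g = 543.9004 g.

544 g/day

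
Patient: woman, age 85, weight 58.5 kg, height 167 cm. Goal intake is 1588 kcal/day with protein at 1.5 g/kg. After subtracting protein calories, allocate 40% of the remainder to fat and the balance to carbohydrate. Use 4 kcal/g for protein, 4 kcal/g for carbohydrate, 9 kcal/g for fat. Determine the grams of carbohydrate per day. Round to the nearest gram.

186 g/day

Protein = 1.5 × 58.5 = 87.75 g → 87.75 × 4 = 351 kcal.
Non-protein calories = 1588 − 351 = 1237 kcal.
Fat: 40% × 1237 = 494.8 kcal; carbohydrate: 742.2 kcal.
Carbohydrate: 742.2 kcal ÷ 4 kcal/g = 185.55 g.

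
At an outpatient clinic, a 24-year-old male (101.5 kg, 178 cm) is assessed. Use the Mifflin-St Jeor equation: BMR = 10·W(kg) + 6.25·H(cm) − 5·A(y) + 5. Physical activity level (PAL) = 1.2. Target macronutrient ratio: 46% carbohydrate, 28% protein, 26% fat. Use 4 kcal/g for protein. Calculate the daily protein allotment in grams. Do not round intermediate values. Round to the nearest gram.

169 g/day

Mifflin-St Jeor (male): BMR = 10(101.5) + 6.25(178) − 5(24) + 5 = 1015 + 1112.5 − 120 + 5 = 2012.5 kcal/day.
TEE = 2012.5 × 1.2 = 2415 kcal/day.
Protein energy = 28% × 2415 = 676.2 kcal.
Protein = 676.2 ÷ 4 kcal/g = 169.05 g.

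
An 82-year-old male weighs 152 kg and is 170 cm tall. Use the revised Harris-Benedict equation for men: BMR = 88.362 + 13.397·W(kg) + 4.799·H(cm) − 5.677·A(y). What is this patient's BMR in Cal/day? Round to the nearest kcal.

2475 Cal/day

Harris-Benedict: BMR = 88.362 + 13.397(152) + 4.799(170) − 5.677(82) = 2475.022 kcal/day.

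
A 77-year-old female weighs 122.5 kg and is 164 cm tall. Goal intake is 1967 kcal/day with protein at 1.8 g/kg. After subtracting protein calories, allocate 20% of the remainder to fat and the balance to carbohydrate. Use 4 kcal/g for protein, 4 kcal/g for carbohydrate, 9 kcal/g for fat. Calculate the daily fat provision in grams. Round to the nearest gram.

24 g/day

Protein = 1.8 × 122.5 = 220.5 g → 220.5 × 4 = 882 kcal.
Non-protein calories = 1967 − 882 = 1085 kcal.
Fat: 20% × 1085 = 217 kcal; carbohydrate: 868 kcal.
Fat: 217 kcal ÷ 9 kcal/g = 24.1111 g.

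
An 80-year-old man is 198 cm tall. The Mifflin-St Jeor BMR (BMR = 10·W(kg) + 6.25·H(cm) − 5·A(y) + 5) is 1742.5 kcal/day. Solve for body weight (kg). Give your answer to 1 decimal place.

1742.5 = 10·W + 6.25(198) − 5(80) + 5
10·W = 1742.5 − 842.5 = 900, so W = 90 kg.

90.0 kg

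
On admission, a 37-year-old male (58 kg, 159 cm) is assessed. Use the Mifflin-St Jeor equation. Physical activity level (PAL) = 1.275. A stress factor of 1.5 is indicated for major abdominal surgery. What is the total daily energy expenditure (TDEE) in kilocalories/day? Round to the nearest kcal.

2666 kilocalories/day

Mifflin-St Jeor (male): BMR = 10(58) + 6.25(159) − 5(37) + 5 = 580 + 993.75 − 185 + 5 = 1393.75 kcal/day.
TEE = BMR × activity factor = 1393.75 × 1.275 = 1777.0313 kcal/day.
Apply stress factor: 1777.0313 × 1.5 = 2665.5469 kcal/day.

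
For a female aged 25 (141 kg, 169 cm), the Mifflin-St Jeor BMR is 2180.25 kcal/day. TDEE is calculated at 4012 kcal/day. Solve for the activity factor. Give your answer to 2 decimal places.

1.84

Activity factor = TEE ÷ BMR = 4012 ÷ 2180.25 = 1.84.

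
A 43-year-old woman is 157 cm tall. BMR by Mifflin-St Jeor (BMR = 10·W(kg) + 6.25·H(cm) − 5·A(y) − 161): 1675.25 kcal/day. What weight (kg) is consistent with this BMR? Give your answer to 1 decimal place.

107.0 kg

1675.25 = 10·W + 6.25(157) − 5(43) − 161
10·W = 1675.25 − 605.25 = 1070, so W = 107 kg.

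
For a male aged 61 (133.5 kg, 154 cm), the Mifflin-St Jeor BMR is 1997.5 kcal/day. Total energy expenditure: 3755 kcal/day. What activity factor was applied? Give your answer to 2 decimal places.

1.88

Activity factor = TEE ÷ BMR = 3755 ÷ 1997.5 = 1.88.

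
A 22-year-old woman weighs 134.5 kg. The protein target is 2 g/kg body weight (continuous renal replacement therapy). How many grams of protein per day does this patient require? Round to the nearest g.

269 g/day

Protein = 2 g/kg × 134.5 kg = 269 g/day.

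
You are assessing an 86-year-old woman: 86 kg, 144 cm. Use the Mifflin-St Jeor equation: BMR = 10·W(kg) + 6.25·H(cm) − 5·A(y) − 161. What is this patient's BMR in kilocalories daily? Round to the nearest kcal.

Mifflin-St Jeor (female): BMR = 10(86) + 6.25(144) − 5(86) − 161 = 860 + 900 − 430 − 161 = 1169 kcal/day.

1169 kilocalories daily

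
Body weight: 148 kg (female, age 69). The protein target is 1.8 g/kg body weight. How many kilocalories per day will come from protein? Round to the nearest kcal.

1066 kcal/day

Protein = 1.8 g/kg × 148 kg = 266.4 g/day.
Protein energy = 266.4 g × 4 kcal/g = 1065.6 kcal/day.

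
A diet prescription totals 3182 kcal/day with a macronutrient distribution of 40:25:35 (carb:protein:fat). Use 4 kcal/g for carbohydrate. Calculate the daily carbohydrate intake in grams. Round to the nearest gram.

Carbohydrate energy = 40% × 3182 = 1272.8 kcal.
At 4 kcal/g: 1272.8 ÷ 4 = 318.2 g.

318 g/day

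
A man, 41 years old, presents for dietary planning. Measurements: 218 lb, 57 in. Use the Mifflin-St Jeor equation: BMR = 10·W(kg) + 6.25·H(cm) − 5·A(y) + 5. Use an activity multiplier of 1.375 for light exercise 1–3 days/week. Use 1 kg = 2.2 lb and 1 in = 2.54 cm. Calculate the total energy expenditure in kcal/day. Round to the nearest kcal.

2332 kcal/day

Convert to metric: weight = 218 ÷ 2.2 = 99.0909 kg; height = 57 × 2.54 = 144.78 cm.
Mifflin-St Jeor (male): BMR = 10(99.0909) + 6.25(144.78) − 5(41) + 5 = 990.9091 + 904.875 − 205 + 5 = 1695.7841 kcal/day.
TEE = BMR × activity factor = 1695.7841 × 1.375 = 2331.7031 kcal/day.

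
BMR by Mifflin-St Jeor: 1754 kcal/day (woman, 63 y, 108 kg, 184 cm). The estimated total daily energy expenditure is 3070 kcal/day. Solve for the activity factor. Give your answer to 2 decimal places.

Activity factor = TEE ÷ BMR = 3070 ÷ 1754 = 1.75.

1.75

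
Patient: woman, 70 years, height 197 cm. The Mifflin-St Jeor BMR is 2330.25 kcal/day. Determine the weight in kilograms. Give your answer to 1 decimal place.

161.0 kg

2330.25 = 10·W + 6.25(197) − 5(70) − 161
10·W = 2330.25 − 720.25 = 1610, so W = 161 kg.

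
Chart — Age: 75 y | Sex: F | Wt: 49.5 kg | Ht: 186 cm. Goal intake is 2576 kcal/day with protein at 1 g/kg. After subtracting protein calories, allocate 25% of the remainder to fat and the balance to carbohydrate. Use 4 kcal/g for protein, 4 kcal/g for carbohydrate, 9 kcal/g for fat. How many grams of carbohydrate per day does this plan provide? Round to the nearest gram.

446 g/day

Protein = 1 × 49.5 = 49.5 g → 49.5 × 4 = 198 kcal.
Non-protein calories = 2576 − 198 = 2378 kcal.
Fat: 25% × 2378 = 594.5 kcal; carbohydrate: 1783.5 kcal.
Carbohydrate: 1783.5 kcal ÷ 4 kcal/g = 445.875 g.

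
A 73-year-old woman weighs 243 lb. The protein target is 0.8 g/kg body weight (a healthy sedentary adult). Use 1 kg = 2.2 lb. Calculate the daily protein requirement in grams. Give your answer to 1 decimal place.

Weight in kg = 243 ÷ 2.2 = 110.4545 kg.
Protein = 0.8 g/kg × 110.4545 kg = 88.3636 g/day.

88.4 g/day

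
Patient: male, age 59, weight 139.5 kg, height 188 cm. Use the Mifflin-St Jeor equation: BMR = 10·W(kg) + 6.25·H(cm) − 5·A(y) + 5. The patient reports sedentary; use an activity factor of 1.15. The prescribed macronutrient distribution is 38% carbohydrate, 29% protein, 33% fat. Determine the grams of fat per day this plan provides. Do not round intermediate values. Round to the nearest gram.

Mifflin-St Jeor (male): BMR = 10(139.5) + 6.25(188) − 5(59) + 5 = 1395 + 1175 − 295 + 5 = 2280 kcal/day.
TEE = 2280 × 1.15 = 2622 kcal/day.
Fat energy = 33% × 2622 = 865.26 kcal.
Fat = 865.26 ÷ 9 kcal/g = 96.14 g.

96 g/day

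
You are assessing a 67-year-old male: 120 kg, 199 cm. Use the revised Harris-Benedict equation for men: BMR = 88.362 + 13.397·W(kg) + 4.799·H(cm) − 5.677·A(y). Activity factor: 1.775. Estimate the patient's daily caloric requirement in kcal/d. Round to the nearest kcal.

Harris-Benedict: BMR = 88.362 + 13.397(120) + 4.799(199) − 5.677(67) = 2270.644 kcal/day.
TEE = BMR × activity factor = 2270.644 × 1.775 = 4030.3931 kcal/day.

4030 kcal/d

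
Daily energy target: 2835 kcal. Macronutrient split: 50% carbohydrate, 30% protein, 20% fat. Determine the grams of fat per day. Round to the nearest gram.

Fat energy = 20% × 2835 = 567 kcal.
At 9 kcal/g: 567 ÷ 9 = 63 g.

63 g/day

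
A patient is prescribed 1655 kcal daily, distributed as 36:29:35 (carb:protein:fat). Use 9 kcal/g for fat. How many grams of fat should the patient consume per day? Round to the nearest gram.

64 g/day

Fat energy = 35% × 1655 = 579.25 kcal.
At 9 kcal/g: 579.25 ÷ 9 = 64.3611 g.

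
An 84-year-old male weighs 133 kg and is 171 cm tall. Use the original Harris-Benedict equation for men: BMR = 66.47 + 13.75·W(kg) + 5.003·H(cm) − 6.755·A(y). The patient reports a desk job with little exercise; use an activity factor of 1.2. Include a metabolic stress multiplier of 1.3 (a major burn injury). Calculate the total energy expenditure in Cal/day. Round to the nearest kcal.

Harris-Benedict: BMR = 66.47 + 13.75(133) + 5.003(171) − 6.755(84) = 2183.313 kcal/day.
TEE = BMR × activity factor = 2183.313 × 1.2 = 2619.9756 kcal/day.
Apply stress factor: 2619.9756 × 1.3 = 3405.9683 kcal/day.

3406 Cal/day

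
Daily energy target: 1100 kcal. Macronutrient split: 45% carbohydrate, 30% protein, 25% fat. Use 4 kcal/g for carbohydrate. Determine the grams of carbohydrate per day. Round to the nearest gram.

Carbohydrate energy = 45% × 1100 = 495 kcal.
At 4 kcal/g: 495 ÷ 4 = 123.75 g.

124 g/day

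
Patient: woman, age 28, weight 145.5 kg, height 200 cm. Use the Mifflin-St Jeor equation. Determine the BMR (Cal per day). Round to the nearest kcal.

Mifflin-St Jeor (female): BMR = 10(145.5) + 6.25(200) − 5(28) − 161 = 1455 + 1250 − 140 − 161 = 2404 kcal/day.

2404 Cal per day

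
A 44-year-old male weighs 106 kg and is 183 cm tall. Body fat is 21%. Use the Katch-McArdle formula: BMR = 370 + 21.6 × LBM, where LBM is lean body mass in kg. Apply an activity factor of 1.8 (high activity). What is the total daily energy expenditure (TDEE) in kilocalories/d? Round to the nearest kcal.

LBM = 106 × (1 − 0.21) = 83.74 kg. Katch-McArdle: BMR = 370 + 21.6 × 83.74 = 2178.784 kcal/day.
TEE = BMR × activity factor = 2178.784 × 1.8 = 3921.8112 kcal/day.

3922 kilocalories/d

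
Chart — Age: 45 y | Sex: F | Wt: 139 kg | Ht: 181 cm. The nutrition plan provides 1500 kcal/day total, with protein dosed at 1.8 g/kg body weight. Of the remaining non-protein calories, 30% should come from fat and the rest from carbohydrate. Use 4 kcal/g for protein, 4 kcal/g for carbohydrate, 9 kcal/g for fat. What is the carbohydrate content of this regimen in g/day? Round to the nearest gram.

87 g/day

Protein = 1.8 × 139 = 250.2 g → 250.2 × 4 = 1000.8 kcal.
Non-protein calories = 1500 − 1000.8 = 499.2 kcal.
Fat: 30% × 499.2 = 149.76 kcal; carbohydrate: 349.44 kcal.
Carbohydrate: 349.44 kcal ÷ 4 kcal/g = 87.36 g.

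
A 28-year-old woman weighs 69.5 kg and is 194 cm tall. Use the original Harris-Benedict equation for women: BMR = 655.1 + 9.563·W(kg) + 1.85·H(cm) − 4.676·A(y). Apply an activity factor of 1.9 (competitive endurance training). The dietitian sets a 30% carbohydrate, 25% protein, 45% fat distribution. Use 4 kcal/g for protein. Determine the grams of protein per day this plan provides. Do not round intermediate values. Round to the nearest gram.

Harris-Benedict: BMR = 655.1 + 9.563(69.5) + 1.85(194) − 4.676(28) = 1547.7005 kcal/day.
TEE = 1547.7005 × 1.9 = 2940.631 kcal/day.
Protein energy = 25% × 2940.631 = 735.1577 kcal.
Protein = 735.1577 ÷ 4 kcal/g = 183.7894 g.

184 g/day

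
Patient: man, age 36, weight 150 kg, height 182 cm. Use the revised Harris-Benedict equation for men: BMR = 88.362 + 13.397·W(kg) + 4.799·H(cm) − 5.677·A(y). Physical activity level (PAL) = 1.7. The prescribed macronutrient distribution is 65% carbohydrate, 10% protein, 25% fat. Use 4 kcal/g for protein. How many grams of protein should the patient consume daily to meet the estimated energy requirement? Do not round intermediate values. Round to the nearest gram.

Harris-Benedict: BMR = 88.362 + 13.397(150) + 4.799(182) − 5.677(36) = 2766.958 kcal/day.
TEE = 2766.958 × 1.7 = 4703.8286 kcal/day.
Protein energy = 10% × 4703.8286 = 470.3829 kcal.
Protein = 470.3829 ÷ 4 kcal/g = 117.5957 g.

118 g/day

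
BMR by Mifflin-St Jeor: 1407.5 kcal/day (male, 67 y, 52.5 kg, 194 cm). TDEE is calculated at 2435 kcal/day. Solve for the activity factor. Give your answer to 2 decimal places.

Activity factor = TEE ÷ BMR = 2435 ÷ 1407.5 = 1.73.

1.73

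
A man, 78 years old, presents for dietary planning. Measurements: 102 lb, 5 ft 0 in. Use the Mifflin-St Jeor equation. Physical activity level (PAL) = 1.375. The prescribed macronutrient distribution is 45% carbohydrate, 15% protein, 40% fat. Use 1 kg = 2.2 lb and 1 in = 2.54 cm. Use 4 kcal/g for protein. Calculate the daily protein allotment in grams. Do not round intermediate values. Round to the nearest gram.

Convert to metric: weight = 102 ÷ 2.2 = 46.3636 kg; height = (5×12 + 0) × 2.54 = 60 × 2.54 = 152.4 cm.
Mifflin-St Jeor (male): BMR = 10(46.3636) + 6.25(152.4) − 5(78) + 5 = 463.6364 + 952.5 − 390 + 5 = 1031.1364 kcal/day.
TEE = 1031.1364 × 1.375 = 1417.8125 kcal/day.
Protein energy = 15% × 1417.8125 = 212.6719 kcal.
Protein = 212.6719 ÷ 4 kcal/g = 53.168 g.

53 g/day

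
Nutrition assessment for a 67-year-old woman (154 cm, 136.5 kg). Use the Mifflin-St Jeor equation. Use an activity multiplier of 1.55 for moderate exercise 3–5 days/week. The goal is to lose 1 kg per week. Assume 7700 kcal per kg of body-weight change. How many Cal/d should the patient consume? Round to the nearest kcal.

1739 Cal/d

Mifflin-St Jeor (female): BMR = 10(136.5) + 6.25(154) − 5(67) − 161 = 1365 + 962.5 − 335 − 161 = 1831.5 kcal/day.
TEE = 1831.5 × 1.55 = 2838.825 kcal/day.
Required daily deficit = 1 × 7700 ÷ 7 = 1100 kcal/day.
Target intake = 2838.825 − 1100 = 1738.825 kcal/day.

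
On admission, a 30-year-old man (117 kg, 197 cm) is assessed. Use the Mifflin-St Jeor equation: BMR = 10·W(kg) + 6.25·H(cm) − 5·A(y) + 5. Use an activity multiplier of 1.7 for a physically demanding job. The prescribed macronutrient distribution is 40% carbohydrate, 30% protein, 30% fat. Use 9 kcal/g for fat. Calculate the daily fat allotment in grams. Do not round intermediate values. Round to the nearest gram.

128 g/day

Mifflin-St Jeor (male): BMR = 10(117) + 6.25(197) − 5(30) + 5 = 1170 + 1231.25 − 150 + 5 = 2256.25 kcal/day.
TEE = 2256.25 × 1.7 = 3835.625 kcal/day.
Fat energy = 30% × 3835.625 = 1150.6875 kcal.
Fat = 1150.6875 ÷ 9 kcal/g = 127.8542 g.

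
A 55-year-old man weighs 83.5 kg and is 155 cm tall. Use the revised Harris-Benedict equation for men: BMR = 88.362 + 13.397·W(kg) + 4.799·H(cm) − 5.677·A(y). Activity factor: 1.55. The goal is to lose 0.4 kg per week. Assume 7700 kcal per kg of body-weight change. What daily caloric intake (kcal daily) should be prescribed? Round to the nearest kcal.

2100 kcal daily

Harris-Benedict: BMR = 88.362 + 13.397(83.5) + 4.799(155) − 5.677(55) = 1638.6215 kcal/day.
TEE = 1638.6215 × 1.55 = 2539.8633 kcal/day.
Required daily deficit = 0.4 × 7700 ÷ 7 = 440 kcal/day.
Target intake = 2539.8633 − 440 = 2099.8633 kcal/day.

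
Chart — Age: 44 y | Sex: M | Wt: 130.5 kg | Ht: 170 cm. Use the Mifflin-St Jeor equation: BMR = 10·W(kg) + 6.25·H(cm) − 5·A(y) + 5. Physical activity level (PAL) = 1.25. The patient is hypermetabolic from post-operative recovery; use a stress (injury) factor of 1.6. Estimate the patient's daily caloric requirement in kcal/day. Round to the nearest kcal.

Mifflin-St Jeor (male): BMR = 10(130.5) + 6.25(170) − 5(44) + 5 = 1305 + 1062.5 − 220 + 5 = 2152.5 kcal/day.
TEE = BMR × activity factor = 2152.5 × 1.25 = 2690.625 kcal/day.
Apply stress factor: 2690.625 × 1.6 = 4305 kcal/day.

4305 kcal/day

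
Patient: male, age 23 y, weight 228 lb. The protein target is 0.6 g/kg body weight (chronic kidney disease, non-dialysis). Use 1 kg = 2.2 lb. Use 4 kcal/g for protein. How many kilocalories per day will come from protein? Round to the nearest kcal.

Weight in kg = 228 ÷ 2.2 = 103.6364 kg.
Protein = 0.6 g/kg × 103.6364 kg = 62.1818 g/day.
Protein energy = 62.1818 g × 4 kcal/g = 248.7273 kcal/day.

249 kcal/day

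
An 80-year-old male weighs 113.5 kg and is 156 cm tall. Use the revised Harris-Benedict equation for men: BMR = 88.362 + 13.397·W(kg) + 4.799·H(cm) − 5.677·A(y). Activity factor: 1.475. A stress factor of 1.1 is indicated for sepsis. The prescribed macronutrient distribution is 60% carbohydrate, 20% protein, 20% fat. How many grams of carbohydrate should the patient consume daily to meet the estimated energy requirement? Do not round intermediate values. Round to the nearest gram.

Harris-Benedict: BMR = 88.362 + 13.397(113.5) + 4.799(156) − 5.677(80) = 1903.4055 kcal/day.
TEE = 1903.4055 × 1.475 = 2807.5231 kcal/day.
With stress factor 1.1: 2807.5231 × 1.1 = 3088.2754 kcal/day.
Carbohydrate energy = 60% × 3088.2754 = 1852.9653 kcal.
Carbohydrate = 1852.9653 ÷ 4 kcal/g = 463.2413 g.

463 g/day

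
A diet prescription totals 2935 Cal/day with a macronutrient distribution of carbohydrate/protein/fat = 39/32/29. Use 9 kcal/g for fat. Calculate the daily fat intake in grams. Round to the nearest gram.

Fat energy = 29% × 2935 = 851.15 kcal.
At 9 kcal/g: 851.15 ÷ 9 = 94.5722 g.

95 g/day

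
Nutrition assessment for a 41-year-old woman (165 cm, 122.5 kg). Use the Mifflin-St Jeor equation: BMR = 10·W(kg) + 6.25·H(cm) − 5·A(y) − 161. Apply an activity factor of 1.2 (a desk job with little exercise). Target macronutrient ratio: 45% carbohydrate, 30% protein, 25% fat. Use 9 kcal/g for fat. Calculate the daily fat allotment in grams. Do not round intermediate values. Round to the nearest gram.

63 g/day

Mifflin-St Jeor (female): BMR = 10(122.5) + 6.25(165) − 5(41) − 161 = 1225 + 1031.25 − 205 − 161 = 1890.25 kcal/day.
TEE = 1890.25 × 1.2 = 2268.3 kcal/day.
Fat energy = 25% × 2268.3 = 567.075 kcal.
Fat = 567.075 ÷ 9 kcal/g = 63.0083 g.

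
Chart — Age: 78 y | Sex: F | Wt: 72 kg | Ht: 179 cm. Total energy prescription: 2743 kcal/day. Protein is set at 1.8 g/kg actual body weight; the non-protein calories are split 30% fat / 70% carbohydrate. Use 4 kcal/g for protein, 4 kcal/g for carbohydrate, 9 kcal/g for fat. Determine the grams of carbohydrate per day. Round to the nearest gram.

389 g/day

Protein = 1.8 × 72 = 129.6 g → 129.6 × 4 = 518.4 kcal.
Non-protein calories = 2743 − 518.4 = 2224.6 kcal.
Fat: 30% × 2224.6 = 667.38 kcal; carbohydrate: 1557.22 kcal.
Carbohydrate: 1557.22 kcal ÷ 4 kcal/g = 389.305 g.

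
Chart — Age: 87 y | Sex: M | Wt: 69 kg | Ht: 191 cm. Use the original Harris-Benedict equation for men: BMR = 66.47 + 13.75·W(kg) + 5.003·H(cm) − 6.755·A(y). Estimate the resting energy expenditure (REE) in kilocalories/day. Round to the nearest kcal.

Harris-Benedict: BMR = 66.47 + 13.75(69) + 5.003(191) − 6.755(87) = 1383.108 kcal/day.

1383 kilocalories/day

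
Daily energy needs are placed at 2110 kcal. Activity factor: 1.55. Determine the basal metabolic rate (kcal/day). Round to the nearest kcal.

BMR = TEE ÷ activity factor = 2110 ÷ 1.55 = 1361.2903 kcal/day.

1361 kcal/day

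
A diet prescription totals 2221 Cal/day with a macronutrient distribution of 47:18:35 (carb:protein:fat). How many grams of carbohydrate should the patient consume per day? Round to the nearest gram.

Carbohydrate energy = 47% × 2221 = 1043.87 kcal.
At 4 kcal/g: 1043.87 ÷ 4 = 260.9675 g.

261 g/day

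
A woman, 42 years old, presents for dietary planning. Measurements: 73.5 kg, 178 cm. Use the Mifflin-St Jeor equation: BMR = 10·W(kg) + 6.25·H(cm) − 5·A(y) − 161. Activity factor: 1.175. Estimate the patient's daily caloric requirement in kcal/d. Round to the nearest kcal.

Mifflin-St Jeor (female): BMR = 10(73.5) + 6.25(178) − 5(42) − 161 = 735 + 1112.5 − 210 − 161 = 1476.5 kcal/day.
TEE = BMR × activity factor = 1476.5 × 1.175 = 1734.8875 kcal/day.

1735 kcal/d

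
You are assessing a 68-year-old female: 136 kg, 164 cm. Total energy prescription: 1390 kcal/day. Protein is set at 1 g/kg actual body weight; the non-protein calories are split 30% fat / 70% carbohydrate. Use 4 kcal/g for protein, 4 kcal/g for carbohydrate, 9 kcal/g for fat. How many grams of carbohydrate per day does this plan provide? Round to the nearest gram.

148 g/day

Protein = 1 × 136 = 136 g → 136 × 4 = 544 kcal.
Non-protein calories = 1390 − 544 = 846 kcal.
Fat: 30% × 846 = 253.8 kcal; carbohydrate: 592.2 kcal.
Carbohydrate: 592.2 kcal ÷ 4 kcal/g = 148.05 g.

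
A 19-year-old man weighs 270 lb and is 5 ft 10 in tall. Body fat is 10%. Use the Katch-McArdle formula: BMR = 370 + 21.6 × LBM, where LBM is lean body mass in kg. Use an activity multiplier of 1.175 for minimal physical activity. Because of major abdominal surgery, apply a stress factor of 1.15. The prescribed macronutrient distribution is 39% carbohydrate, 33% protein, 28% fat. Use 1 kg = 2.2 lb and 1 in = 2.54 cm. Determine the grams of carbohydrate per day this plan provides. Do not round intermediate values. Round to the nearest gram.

363 g/day

Convert to metric: weight = 270 ÷ 2.2 = 122.7273 kg; height = (5×12 + 10) × 2.54 = 70 × 2.54 = 177.8 cm.
LBM = 122.7273 × (1 − 0.1) = 110.4545 kg. Katch-McArdle: BMR = 370 + 21.6 × 110.4545 = 2755.8182 kcal/day.
TEE = 2755.8182 × 1.175 = 3238.0864 kcal/day.
With stress factor 1.15: 3238.0864 × 1.15 = 3723.7993 kcal/day.
Carbohydrate energy = 39% × 3723.7993 = 1452.2817 kcal.
Carbohydrate = 1452.2817 ÷ 4 kcal/g = 363.0704 g.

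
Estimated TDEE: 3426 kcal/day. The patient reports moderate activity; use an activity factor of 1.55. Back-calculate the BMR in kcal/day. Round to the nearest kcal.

BMR = TEE ÷ activity factor = 3426 ÷ 1.55 = 2210.3226 kcal/day.

2210 kcal/day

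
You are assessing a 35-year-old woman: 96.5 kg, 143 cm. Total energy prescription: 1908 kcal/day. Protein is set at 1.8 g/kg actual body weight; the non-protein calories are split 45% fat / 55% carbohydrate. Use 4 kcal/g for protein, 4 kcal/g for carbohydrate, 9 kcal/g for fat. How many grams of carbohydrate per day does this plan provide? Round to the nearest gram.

Protein = 1.8 × 96.5 = 173.7 g → 173.7 × 4 = 694.8 kcal.
Non-protein calories = 1908 − 694.8 = 1213.2 kcal.
Fat: 45% × 1213.2 = 545.94 kcal; carbohydrate: 667.26 kcal.
Carbohydrate: 667.26 kcal ÷ 4 kcal/g = 166.815 g.

167 g/day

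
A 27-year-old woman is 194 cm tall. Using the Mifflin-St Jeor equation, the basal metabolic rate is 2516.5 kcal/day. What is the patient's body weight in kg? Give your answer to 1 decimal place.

2516.5 = 10·W + 6.25(194) − 5(27) − 161
10·W = 2516.5 − 916.5 = 1600, so W = 160 kg.

160.0 kg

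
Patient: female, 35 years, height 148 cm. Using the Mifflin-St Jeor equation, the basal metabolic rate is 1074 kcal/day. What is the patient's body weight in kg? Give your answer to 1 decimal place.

48.5 kg

1074 = 10·W + 6.25(148) − 5(35) − 161
10·W = 1074 − 589 = 485, so W = 48.5 kg.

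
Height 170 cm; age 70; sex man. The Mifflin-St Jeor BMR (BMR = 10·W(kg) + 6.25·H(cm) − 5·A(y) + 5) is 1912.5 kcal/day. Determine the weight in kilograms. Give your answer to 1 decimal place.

119.5 kg

1912.5 = 10·W + 6.25(170) − 5(70) + 5
10·W = 1912.5 − 717.5 = 1195, so W = 119.5 kg.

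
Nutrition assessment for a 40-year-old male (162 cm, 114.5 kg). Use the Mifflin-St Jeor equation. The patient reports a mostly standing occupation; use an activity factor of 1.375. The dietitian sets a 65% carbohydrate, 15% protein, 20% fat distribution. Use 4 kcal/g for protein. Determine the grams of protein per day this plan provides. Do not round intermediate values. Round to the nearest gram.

101 g/day

Mifflin-St Jeor (male): BMR = 10(114.5) + 6.25(162) − 5(40) + 5 = 1145 + 1012.5 − 200 + 5 = 1962.5 kcal/day.
TEE = 1962.5 × 1.375 = 2698.4375 kcal/day.
Protein energy = 15% × 2698.4375 = 404.7656 kcal.
Protein = 404.7656 ÷ 4 kcal/g = 101.1914 g.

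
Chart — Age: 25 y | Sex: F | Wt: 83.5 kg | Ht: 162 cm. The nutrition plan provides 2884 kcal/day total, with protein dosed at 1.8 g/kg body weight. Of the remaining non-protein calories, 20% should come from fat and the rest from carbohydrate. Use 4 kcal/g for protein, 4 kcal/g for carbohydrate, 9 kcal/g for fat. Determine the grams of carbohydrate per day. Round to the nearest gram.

457 g/day

Protein = 1.8 × 83.5 = 150.3 g → 150.3 × 4 = 601.2 kcal.
Non-protein calories = 2884 − 601.2 = 2282.8 kcal.
Fat: 20% × 2282.8 = 456.56 kcal; carbohydrate: 1826.24 kcal.
Carbohydrate: 1826.24 kcal ÷ 4 kcal/g = 456.56 g.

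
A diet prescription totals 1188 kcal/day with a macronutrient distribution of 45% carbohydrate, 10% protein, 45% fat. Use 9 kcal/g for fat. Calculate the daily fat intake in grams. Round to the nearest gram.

59 g/day

Fat energy = 45% × 1188 = 534.6 kcal.
At 9 kcal/g: 534.6 ÷ 9 = 59.4 g.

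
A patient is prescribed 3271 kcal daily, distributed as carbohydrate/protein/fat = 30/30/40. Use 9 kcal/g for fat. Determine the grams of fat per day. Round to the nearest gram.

Fat energy = 40% × 3271 = 1308.4 kcal.
At 9 kcal/g: 1308.4 ÷ 9 = 145.3778 g.

145 g/day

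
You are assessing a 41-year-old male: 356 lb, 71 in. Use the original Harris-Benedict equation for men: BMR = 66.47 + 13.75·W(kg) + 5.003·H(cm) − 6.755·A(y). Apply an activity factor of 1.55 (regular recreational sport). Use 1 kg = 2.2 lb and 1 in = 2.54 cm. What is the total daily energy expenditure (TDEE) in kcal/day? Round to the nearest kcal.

Convert to metric: weight = 356 ÷ 2.2 = 161.8182 kg; height = 71 × 2.54 = 180.34 cm.
Harris-Benedict: BMR = 66.47 + 13.75(161.8182) + 5.003(180.34) − 6.755(41) = 2916.756 kcal/day.
TEE = BMR × activity factor = 2916.756 × 1.55 = 4520.9718 kcal/day.

4521 kcal/day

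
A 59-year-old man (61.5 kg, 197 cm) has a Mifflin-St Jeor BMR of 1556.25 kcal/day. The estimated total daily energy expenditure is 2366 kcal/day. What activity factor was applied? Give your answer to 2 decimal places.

1.52

Activity factor = TEE ÷ BMR = 2366 ÷ 1556.25 = 1.52.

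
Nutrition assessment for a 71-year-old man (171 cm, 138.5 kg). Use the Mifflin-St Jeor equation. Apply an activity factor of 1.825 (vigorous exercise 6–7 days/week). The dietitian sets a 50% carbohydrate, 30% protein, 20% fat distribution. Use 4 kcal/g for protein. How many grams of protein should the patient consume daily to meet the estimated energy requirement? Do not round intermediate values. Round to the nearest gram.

Mifflin-St Jeor (male): BMR = 10(138.5) + 6.25(171) − 5(71) + 5 = 1385 + 1068.75 − 355 + 5 = 2103.75 kcal/day.
TEE = 2103.75 × 1.825 = 3839.3438 kcal/day.
Protein energy = 30% × 3839.3438 = 1151.8031 kcal.
Protein = 1151.8031 ÷ 4 kcal/g = 287.9508 g.

288 g/day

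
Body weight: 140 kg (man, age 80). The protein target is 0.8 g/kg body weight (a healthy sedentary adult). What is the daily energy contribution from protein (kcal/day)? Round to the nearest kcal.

Protein = 0.8 g/kg × 140 kg = 112 g/day.
Protein energy = 112 g × 4 kcal/g = 448 kcal/day.

448 kcal/day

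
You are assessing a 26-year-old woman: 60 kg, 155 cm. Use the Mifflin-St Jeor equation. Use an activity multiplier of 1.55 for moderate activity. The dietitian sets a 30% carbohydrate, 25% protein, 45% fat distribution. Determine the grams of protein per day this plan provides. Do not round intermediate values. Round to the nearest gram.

Mifflin-St Jeor (female): BMR = 10(60) + 6.25(155) − 5(26) − 161 = 600 + 968.75 − 130 − 161 = 1277.75 kcal/day.
TEE = 1277.75 × 1.55 = 1980.5125 kcal/day.
Protein energy = 25% × 1980.5125 = 495.1281 kcal.
Protein = 495.1281 ÷ 4 kcal/g = 123.782 g.

124 g/day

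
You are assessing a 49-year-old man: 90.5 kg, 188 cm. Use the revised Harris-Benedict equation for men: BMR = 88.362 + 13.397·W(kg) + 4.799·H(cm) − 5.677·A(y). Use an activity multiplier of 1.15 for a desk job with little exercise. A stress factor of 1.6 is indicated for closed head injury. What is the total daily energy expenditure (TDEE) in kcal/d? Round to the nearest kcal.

3542 kcal/d

Harris-Benedict: BMR = 88.362 + 13.397(90.5) + 4.799(188) − 5.677(49) = 1924.8295 kcal/day.
TEE = BMR × activity factor = 1924.8295 × 1.15 = 2213.5539 kcal/day.
Apply stress factor: 2213.5539 × 1.6 = 3541.6863 kcal/day.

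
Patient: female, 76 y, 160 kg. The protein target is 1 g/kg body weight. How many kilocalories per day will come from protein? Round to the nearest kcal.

Protein = 1 g/kg × 160 kg = 160 g/day.
Protein energy = 160 g × 4 kcal/g = 640 kcal/day.

640 kcal/day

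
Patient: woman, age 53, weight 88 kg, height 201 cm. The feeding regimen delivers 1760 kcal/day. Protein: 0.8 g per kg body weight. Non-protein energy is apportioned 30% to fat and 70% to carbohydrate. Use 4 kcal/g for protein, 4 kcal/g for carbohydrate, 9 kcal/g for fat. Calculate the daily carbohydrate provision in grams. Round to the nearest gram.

259 g/day

Protein = 0.8 × 88 = 70.4 g → 70.4 × 4 = 281.6 kcal.
Non-protein calories = 1760 − 281.6 = 1478.4 kcal.
Fat: 30% × 1478.4 = 443.52 kcal; carbohydrate: 1034.88 kcal.
Carbohydrate: 1034.88 kcal ÷ 4 kcal/g = 258.72 g.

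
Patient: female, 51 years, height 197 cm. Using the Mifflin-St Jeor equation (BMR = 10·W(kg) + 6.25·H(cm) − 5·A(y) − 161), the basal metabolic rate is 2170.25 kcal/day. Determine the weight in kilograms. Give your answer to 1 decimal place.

2170.25 = 10·W + 6.25(197) − 5(51) − 161
10·W = 2170.25 − 815.25 = 1355, so W = 135.5 kg.

135.5 kg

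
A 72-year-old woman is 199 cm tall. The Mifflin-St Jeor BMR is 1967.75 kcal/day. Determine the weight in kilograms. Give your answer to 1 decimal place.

124.5 kg

1967.75 = 10·W + 6.25(199) − 5(72) − 161
10·W = 1967.75 − 722.75 = 1245, so W = 124.5 kg.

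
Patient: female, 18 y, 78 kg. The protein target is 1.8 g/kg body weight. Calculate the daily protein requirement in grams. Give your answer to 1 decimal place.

Protein = 1.8 g/kg × 78 kg = 140.4 g/day.

140.4 g/day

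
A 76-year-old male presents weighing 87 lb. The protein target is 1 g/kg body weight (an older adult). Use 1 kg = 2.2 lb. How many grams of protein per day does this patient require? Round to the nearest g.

Weight in kg = 87 ÷ 2.2 = 39.5455 kg.
Protein = 1 g/kg × 39.5455 kg = 39.5455 g/day.

40 g/day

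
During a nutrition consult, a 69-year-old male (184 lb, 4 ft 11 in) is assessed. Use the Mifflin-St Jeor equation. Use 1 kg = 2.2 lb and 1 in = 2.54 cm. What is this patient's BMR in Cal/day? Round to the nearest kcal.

1433 Cal/day

Convert to metric: weight = 184 ÷ 2.2 = 83.6364 kg; height = (4×12 + 11) × 2.54 = 59 × 2.54 = 149.86 cm.
Mifflin-St Jeor (male): BMR = 10(83.6364) + 6.25(149.86) − 5(69) + 5 = 836.3636 + 936.625 − 345 + 5 = 1432.9886 kcal/day.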